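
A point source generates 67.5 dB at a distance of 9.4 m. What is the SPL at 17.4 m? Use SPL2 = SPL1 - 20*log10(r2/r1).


r2/r1 = 17.4/9.4 = 1.85106
Correction = 20*log10(1.85106) = 5.34841 dB
SPL2 = 67.5 - 5.34841 = 62.152 dB


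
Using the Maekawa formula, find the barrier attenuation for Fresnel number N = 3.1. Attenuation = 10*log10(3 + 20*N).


3 + 20*N = 3 + 20*3.1 = 65
Att = 10*log10(65) = 18.129 dB


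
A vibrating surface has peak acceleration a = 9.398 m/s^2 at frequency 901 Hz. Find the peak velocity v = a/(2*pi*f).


omega = 2*pi*f = 2*pi*901 = 5661.15 rad/s
v = a / omega = 9.398 / 5661.15 = 0.0016601 m/s


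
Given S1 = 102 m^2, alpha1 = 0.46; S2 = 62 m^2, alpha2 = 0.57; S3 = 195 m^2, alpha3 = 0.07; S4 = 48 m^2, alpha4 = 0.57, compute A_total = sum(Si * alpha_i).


102 * 0.46 = 46.92
62 * 0.57 = 35.34
195 * 0.07 = 13.65
48 * 0.57 = 27.36
A_total = 46.92 + 35.34 + 13.65 + 27.36 = 123.27 m^2


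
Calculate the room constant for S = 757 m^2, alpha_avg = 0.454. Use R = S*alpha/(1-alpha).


R = 757 * 0.454 / (1 - 0.454) = 629.45 m^2


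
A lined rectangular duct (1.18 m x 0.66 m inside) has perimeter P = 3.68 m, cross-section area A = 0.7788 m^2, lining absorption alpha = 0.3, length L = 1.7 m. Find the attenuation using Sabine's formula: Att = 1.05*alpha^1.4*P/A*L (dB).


alpha^1.4 = 0.3^1.4 = 0.18534
Attenuation rate = 1.05 * alpha^1.4 * P / A
= 1.05 * 0.18534 * 3.68 / 0.7788 = 0.919561 dB/m
Total Att = 0.919561 * 1.7 = 1.5633 dB


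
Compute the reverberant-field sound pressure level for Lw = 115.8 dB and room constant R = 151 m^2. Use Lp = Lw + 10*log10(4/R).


4/R = 4/151 = 0.0264901
Lp = 115.8 + 10*log10(0.0264901) = 100.03 dB


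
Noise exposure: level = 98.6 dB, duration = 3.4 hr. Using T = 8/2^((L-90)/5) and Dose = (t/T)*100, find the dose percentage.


T_allowed = 8 / 2^((98.6 - 90)/5) = 2.42839 hr
Dose = 3.4 / 2.42839 * 100 = 140.01 %


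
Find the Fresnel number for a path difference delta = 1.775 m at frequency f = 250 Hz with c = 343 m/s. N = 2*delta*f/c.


N = 2*delta*f/c = 2*delta/lambda, where lambda = c/f
lambda = 343 / 250 = 1.372 m
N = 2 * 1.775 / 1.372 = 2.5875


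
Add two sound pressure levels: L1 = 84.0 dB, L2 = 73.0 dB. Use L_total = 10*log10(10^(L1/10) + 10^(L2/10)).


10^(84.0/10) = 2.51189e+08
10^(73.0/10) = 1.99526e+07
Sum = 2.51189e+08 + 1.99526e+07 = 2.71142e+08
L_total = 10*log10(2.71142e+08) = 84.332 dB


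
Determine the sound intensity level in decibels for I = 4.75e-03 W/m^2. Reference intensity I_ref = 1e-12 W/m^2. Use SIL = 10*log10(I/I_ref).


I / I_ref = 4.75e-03 / 1e-12 = 4.75e+09
SIL = 10 * log10(4.75e+09) = 96.767 dB


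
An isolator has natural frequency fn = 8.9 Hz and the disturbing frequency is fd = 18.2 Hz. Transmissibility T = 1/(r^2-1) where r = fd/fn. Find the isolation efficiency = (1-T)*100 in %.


r = 18.2 / 8.9 = 2.04494
r^2 - 1 = 2.04494^2 - 1 = 3.18178
T = 1/3.18178 = 0.314289
Efficiency = (1 - 0.314289)*100 = 68.571 %


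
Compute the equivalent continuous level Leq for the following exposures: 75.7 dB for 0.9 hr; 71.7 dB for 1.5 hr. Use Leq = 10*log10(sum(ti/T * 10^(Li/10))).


T_total = 0.9 + 1.5 = 2.4 hr
(0.9/2.4) * 10^(75.7/10) = 1.39326e+07
(1.5/2.4) * 10^(71.7/10) = 9.24443e+06
Sum = 1.39326e+07 + 9.24443e+06 = 2.3177e+07
Leq = 10*log10(2.3177e+07) = 73.651 dB


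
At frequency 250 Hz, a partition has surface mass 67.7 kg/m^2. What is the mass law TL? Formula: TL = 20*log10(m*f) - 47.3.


m * f = 67.7 * 250 = 16925
20*log10(16925) = 84.5706 dB
TL = 84.5706 - 47.3 = 37.271 dB


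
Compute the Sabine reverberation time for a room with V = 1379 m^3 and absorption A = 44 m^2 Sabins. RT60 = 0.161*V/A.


RT60 = 0.161 * 1379 / 44 = 5.0459 s


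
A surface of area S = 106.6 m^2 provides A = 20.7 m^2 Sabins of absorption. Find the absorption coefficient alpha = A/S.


Absorption coefficient = absorbed power / incident power
alpha = A / S = 20.7 / 106.6 = 0.19418


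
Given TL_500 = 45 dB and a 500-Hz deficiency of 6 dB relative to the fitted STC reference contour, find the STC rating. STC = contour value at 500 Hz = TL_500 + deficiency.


By ASTM E413, STC = value of the fitted reference contour at 500 Hz.
Contour value at 500 Hz = TL_500 + deficiency = 45 + 6 = 51
STC = 51


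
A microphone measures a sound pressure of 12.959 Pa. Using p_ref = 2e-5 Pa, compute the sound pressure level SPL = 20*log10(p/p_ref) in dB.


p / p_ref = 12.959 / 2e-5 = 647950
SPL = 20 * log10(647950) = 116.23 dB


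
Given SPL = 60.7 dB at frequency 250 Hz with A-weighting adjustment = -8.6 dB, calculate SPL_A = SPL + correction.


A-weighting table: 250 Hz -> -8.6 dB correction
SPL_A = SPL + correction = 60.7 + (-8.6) = 52.1 dBA


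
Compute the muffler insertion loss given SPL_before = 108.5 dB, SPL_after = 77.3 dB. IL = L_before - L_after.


Insertion loss = SPL without muffler - SPL with muffler
IL = 108.5 - 77.3 = 31.2 dB


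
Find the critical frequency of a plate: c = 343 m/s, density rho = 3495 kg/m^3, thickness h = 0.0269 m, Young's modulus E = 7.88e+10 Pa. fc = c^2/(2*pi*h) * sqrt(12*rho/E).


12*rho/E = 12*3495/7.88e+10 = 5.32234e-07
sqrt(12*rho/E) = sqrt(5.32234e-07) = 0.000729544
c^2/(2*pi*h) = 343^2/(2*pi*0.0269) = 696075
fc = 696075 * 0.000729544 = 507.82 Hz


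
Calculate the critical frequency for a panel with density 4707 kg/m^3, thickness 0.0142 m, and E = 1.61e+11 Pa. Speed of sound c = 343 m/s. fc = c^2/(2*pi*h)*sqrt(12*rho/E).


12*rho/E = 12*4707/1.61e+11 = 3.50832e-07
sqrt(12*rho/E) = sqrt(3.50832e-07) = 0.000592311
c^2/(2*pi*h) = 343^2/(2*pi*0.0142) = 1.31862e+06
fc = 1.31862e+06 * 0.000592311 = 781.03 Hz


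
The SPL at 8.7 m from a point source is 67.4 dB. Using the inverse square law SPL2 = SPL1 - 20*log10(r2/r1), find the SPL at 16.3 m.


r2/r1 = 16.3/8.7 = 1.87356
Correction = 20*log10(1.87356) = 5.45335 dB
SPL2 = 67.4 - 5.45335 = 61.947 dB


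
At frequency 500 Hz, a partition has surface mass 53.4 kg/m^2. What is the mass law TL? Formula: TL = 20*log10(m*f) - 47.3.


m * f = 53.4 * 500 = 26700
20*log10(26700) = 88.5302 dB
TL = 88.5302 - 47.3 = 41.23 dB


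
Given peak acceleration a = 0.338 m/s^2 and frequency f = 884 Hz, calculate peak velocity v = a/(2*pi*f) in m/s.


omega = 2*pi*f = 2*pi*884 = 5554.34 rad/s
v = a / omega = 0.338 / 5554.34 = 6.0853e-05 m/s


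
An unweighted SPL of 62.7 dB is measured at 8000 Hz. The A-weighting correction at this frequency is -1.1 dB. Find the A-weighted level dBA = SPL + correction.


A-weighting table: 8000 Hz -> -1.1 dB correction
SPL_A = SPL + correction = 62.7 + (-1.1) = 61.6 dBA


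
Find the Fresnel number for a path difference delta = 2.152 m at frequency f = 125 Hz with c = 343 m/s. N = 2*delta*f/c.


N = 2*delta*f/c = 2*delta/lambda, where lambda = c/f
lambda = 343 / 125 = 2.744 m
N = 2 * 2.152 / 2.744 = 1.5685


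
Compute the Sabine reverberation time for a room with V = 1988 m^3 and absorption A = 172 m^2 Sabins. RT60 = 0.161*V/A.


RT60 = 0.161 * 1988 / 172 = 1.8609 s


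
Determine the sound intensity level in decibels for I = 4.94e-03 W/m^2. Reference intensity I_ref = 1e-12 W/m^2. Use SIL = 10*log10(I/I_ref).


I / I_ref = 4.94e-03 / 1e-12 = 4.94e+09
SIL = 10 * log10(4.94e+09) = 96.937 dB


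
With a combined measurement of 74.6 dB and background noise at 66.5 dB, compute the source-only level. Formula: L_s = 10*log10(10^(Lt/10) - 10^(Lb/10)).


10^(74.6/10) = 2.88403e+07
10^(66.5/10) = 4.46684e+06
Difference = 2.88403e+07 - 4.46684e+06 = 2.43735e+07
L_source = 10*log10(2.43735e+07) = 73.869 dB


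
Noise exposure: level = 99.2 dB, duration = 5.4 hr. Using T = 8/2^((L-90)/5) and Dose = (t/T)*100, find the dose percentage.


T_allowed = 8 / 2^((99.2 - 90)/5) = 2.23457 hr
Dose = 5.4 / 2.23457 * 100 = 241.66 %


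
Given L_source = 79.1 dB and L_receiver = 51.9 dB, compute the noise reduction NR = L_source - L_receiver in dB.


NR = L_source - L_receiver (difference between source and receiving room levels)
NR = 79.1 - 51.9 = 27.2 dB


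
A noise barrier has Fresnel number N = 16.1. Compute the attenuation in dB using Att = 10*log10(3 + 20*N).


3 + 20*N = 3 + 20*16.1 = 325
Att = 10*log10(325) = 25.119 dB


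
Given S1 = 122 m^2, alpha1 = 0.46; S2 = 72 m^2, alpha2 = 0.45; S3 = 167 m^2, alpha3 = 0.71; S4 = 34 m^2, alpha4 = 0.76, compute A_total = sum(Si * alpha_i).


122 * 0.46 = 56.12
72 * 0.45 = 32.4
167 * 0.71 = 118.57
34 * 0.76 = 25.84
A_total = 56.12 + 32.4 + 118.57 + 25.84 = 232.93 m^2


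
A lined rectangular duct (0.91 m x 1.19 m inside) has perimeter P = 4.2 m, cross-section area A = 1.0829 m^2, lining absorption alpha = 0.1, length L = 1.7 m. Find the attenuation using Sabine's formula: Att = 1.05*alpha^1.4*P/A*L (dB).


alpha^1.4 = 0.1^1.4 = 0.0398107
Attenuation rate = 1.05 * alpha^1.4 * P / A
= 1.05 * 0.0398107 * 4.2 / 1.0829 = 0.162125 dB/m
Total Att = 0.162125 * 1.7 = 0.27561 dB


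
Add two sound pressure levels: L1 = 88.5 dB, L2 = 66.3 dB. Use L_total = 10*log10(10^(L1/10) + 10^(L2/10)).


10^(88.5/10) = 7.07946e+08
10^(66.3/10) = 4.2658e+06
Sum = 7.07946e+08 + 4.2658e+06 = 7.12212e+08
L_total = 10*log10(7.12212e+08) = 88.526 dB


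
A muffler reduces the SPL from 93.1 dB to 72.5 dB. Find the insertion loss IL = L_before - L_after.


Insertion loss = SPL without muffler - SPL with muffler
IL = 93.1 - 72.5 = 20.6 dB


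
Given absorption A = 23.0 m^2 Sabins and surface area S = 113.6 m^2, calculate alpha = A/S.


Absorption coefficient = absorbed power / incident power
alpha = A / S = 23.0 / 113.6 = 0.20246


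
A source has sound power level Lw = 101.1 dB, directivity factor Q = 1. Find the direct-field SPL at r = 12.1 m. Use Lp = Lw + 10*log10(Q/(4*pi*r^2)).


4*pi*r^2 = 4*pi*12.1^2 = 1839.84 m^2
Q / (4*pi*r^2) = 1 / 1839.84 = 0.000543526
Lp = 101.1 + 10*log10(0.000543526) = 68.452 dB


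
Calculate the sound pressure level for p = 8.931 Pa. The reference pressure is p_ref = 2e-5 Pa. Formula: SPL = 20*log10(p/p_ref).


p / p_ref = 8.931 / 2e-5 = 446550
SPL = 20 * log10(446550) = 113 dB


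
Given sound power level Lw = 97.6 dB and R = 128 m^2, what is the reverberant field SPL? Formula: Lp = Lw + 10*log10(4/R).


4/R = 4/128 = 0.03125
Lp = 97.6 + 10*log10(0.03125) = 82.549 dB


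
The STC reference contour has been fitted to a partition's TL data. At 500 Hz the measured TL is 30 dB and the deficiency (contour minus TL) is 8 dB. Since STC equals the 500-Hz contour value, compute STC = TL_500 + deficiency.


By ASTM E413, STC = value of the fitted reference contour at 500 Hz.
Contour value at 500 Hz = TL_500 + deficiency = 30 + 8 = 38
STC = 38


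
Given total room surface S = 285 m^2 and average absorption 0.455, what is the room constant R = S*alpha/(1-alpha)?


R = 285 * 0.455 / (1 - 0.455) = 237.94 m^2


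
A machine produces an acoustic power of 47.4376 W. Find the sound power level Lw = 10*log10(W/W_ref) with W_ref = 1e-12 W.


W / W_ref = 47.4376 / 1e-12 = 4.74376e+13
Lw = 10 * log10(4.74376e+13) = 136.76 dB


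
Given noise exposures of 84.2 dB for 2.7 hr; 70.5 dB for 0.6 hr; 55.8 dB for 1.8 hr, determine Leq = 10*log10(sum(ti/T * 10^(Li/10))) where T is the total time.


T_total = 2.7 + 0.6 + 1.8 = 5.1 hr
(2.7/5.1) * 10^(84.2/10) = 1.39249e+08
(0.6/5.1) * 10^(70.5/10) = 1.32002e+06
(1.8/5.1) * 10^(55.8/10) = 134184
Sum = 1.39249e+08 + 1.32002e+06 + 134184 = 1.40703e+08
Leq = 10*log10(1.40703e+08) = 81.483 dB


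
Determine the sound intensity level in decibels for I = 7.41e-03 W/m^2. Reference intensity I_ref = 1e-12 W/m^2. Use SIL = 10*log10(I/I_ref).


I / I_ref = 7.41e-03 / 1e-12 = 7.41e+09
SIL = 10 * log10(7.41e+09) = 98.698 dB


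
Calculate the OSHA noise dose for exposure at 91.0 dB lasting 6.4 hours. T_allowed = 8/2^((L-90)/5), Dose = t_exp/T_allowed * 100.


T_allowed = 8 / 2^((91.0 - 90)/5) = 6.9644 hr
Dose = 6.4 / 6.9644 * 100 = 91.896 %


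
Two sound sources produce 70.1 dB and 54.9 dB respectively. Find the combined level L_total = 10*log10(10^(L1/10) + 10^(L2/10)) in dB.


10^(70.1/10) = 1.02329e+07
10^(54.9/10) = 309030
Sum = 1.02329e+07 + 309030 = 1.05419e+07
L_total = 10*log10(1.05419e+07) = 70.229 dB


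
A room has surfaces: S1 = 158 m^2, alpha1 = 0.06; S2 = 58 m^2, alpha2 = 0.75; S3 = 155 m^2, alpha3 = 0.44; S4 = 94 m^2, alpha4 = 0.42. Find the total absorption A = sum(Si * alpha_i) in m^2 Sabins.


158 * 0.06 = 9.48
58 * 0.75 = 43.5
155 * 0.44 = 68.2
94 * 0.42 = 39.48
A_total = 9.48 + 43.5 + 68.2 + 39.48 = 160.66 m^2


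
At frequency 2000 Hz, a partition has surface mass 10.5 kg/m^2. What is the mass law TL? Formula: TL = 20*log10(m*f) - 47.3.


m * f = 10.5 * 2000 = 21000
20*log10(21000) = 86.4444 dB
TL = 86.4444 - 47.3 = 39.144 dB


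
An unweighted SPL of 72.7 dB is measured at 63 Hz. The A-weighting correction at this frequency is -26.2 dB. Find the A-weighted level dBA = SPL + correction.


A-weighting table: 63 Hz -> -26.2 dB correction
SPL_A = SPL + correction = 72.7 + (-26.2) = 46.5 dBA


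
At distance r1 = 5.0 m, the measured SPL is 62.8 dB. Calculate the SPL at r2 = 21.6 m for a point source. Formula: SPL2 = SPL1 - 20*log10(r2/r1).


r2/r1 = 21.6/5.0 = 4.32
Correction = 20*log10(4.32) = 12.7097 dB
SPL2 = 62.8 - 12.7097 = 50.09 dB


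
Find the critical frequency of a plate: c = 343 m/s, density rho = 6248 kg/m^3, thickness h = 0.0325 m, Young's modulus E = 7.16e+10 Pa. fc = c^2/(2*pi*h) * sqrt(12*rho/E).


12*rho/E = 12*6248/7.16e+10 = 1.04715e-06
sqrt(12*rho/E) = sqrt(1.04715e-06) = 0.0010233
c^2/(2*pi*h) = 343^2/(2*pi*0.0325) = 576136
fc = 576136 * 0.0010233 = 589.56 Hz


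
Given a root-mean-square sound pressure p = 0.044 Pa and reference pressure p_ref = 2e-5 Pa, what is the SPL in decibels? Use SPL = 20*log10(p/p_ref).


p / p_ref = 0.044 / 2e-5 = 2200
SPL = 20 * log10(2200) = 66.848 dB


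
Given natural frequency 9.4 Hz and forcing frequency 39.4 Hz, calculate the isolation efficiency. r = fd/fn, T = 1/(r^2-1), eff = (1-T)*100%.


r = 39.4 / 9.4 = 4.19149
r^2 - 1 = 4.19149^2 - 1 = 16.5686
T = 1/16.5686 = 0.0603551
Efficiency = (1 - 0.0603551)*100 = 93.964 %


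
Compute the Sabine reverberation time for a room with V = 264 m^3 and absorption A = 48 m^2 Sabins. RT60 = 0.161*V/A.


RT60 = 0.161 * 264 / 48 = 0.8855 s


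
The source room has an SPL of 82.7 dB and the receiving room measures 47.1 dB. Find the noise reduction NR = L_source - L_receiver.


NR = L_source - L_receiver (difference between source and receiving room levels)
NR = 82.7 - 47.1 = 35.6 dB


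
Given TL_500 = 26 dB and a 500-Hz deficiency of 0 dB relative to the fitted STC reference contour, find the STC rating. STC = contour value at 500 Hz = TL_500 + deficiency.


By ASTM E413, STC = value of the fitted reference contour at 500 Hz.
Contour value at 500 Hz = TL_500 + deficiency = 26 + 0 = 26
STC = 26


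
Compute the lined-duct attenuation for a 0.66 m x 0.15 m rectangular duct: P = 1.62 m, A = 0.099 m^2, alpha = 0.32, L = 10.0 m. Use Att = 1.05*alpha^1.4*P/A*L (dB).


alpha^1.4 = 0.32^1.4 = 0.202866
Attenuation rate = 1.05 * alpha^1.4 * P / A
= 1.05 * 0.202866 * 1.62 / 0.099 = 3.48561 dB/m
Total Att = 3.48561 * 10.0 = 34.856 dB


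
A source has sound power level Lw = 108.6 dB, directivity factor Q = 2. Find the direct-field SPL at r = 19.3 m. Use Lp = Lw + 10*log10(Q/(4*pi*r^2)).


4*pi*r^2 = 4*pi*19.3^2 = 4680.85 m^2
Q / (4*pi*r^2) = 2 / 4680.85 = 0.000427273
Lp = 108.6 + 10*log10(0.000427273) = 74.907 dB


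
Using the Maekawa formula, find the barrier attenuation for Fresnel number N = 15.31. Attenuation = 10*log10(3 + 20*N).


3 + 20*N = 3 + 20*15.31 = 309.2
Att = 10*log10(309.2) = 24.902 dB


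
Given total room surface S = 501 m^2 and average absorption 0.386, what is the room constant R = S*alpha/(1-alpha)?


R = 501 * 0.386 / (1 - 0.386) = 314.96 m^2


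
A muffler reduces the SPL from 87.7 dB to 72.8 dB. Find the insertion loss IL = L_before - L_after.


Insertion loss = SPL without muffler - SPL with muffler
IL = 87.7 - 72.8 = 14.9 dB


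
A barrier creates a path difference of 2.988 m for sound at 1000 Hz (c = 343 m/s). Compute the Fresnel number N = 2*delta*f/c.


N = 2*delta*f/c = 2*delta/lambda, where lambda = c/f
lambda = 343 / 1000 = 0.343 m
N = 2 * 2.988 / 0.343 = 17.423


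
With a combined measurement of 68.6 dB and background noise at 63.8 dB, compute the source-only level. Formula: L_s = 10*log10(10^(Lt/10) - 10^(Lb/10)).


10^(68.6/10) = 7.24436e+06
10^(63.8/10) = 2.39883e+06
Difference = 7.24436e+06 - 2.39883e+06 = 4.84553e+06
L_source = 10*log10(4.84553e+06) = 66.853 dB


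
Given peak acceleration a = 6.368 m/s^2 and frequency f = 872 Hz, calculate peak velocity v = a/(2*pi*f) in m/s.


omega = 2*pi*f = 2*pi*872 = 5478.94 rad/s
v = a / omega = 6.368 / 5478.94 = 0.0011623 m/s


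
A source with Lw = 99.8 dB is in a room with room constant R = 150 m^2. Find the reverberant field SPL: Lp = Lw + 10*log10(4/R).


4/R = 4/150 = 0.0266667
Lp = 99.8 + 10*log10(0.0266667) = 84.06 dB


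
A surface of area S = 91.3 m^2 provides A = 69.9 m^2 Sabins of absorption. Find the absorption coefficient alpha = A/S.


Absorption coefficient = absorbed power / incident power
alpha = A / S = 69.9 / 91.3 = 0.76561


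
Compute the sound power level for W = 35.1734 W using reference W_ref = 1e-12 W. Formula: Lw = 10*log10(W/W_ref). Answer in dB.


W / W_ref = 35.1734 / 1e-12 = 3.51734e+13
Lw = 10 * log10(3.51734e+13) = 135.46 dB


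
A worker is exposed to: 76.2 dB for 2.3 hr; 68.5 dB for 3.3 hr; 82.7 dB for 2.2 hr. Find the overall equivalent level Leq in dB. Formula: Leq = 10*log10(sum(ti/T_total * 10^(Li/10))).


T_total = 2.3 + 3.3 + 2.2 = 7.8 hr
(2.3/7.8) * 10^(76.2/10) = 1.22923e+07
(3.3/7.8) * 10^(68.5/10) = 2.99516e+06
(2.2/7.8) * 10^(82.7/10) = 5.25204e+07
Sum = 1.22923e+07 + 2.99516e+06 + 5.25204e+07 = 6.78079e+07
Leq = 10*log10(6.78079e+07) = 78.313 dB


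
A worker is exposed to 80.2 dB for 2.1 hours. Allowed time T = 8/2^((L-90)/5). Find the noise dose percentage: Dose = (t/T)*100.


T_allowed = 8 / 2^((80.2 - 90)/5) = 31.125 hr
Dose = 2.1 / 31.125 * 100 = 6.747 %


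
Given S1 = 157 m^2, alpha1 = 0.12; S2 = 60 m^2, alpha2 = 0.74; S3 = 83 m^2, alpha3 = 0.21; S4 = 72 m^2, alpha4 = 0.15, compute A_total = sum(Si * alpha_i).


157 * 0.12 = 18.84
60 * 0.74 = 44.4
83 * 0.21 = 17.43
72 * 0.15 = 10.8
A_total = 18.84 + 44.4 + 17.43 + 10.8 = 91.47 m^2


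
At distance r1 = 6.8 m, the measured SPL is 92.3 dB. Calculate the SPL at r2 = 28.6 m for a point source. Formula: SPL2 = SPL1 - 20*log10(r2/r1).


r2/r1 = 28.6/6.8 = 4.20588
Correction = 20*log10(4.20588) = 12.4771 dB
SPL2 = 92.3 - 12.4771 = 79.823 dB


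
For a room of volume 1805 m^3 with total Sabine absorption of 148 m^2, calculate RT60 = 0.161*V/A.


RT60 = 0.161 * 1805 / 148 = 1.9635 s


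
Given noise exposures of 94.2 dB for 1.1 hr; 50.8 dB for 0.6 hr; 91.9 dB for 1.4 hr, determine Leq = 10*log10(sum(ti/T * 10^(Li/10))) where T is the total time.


T_total = 1.1 + 0.6 + 1.4 = 3.1 hr
(1.1/3.1) * 10^(94.2/10) = 9.33321e+08
(0.6/3.1) * 10^(50.8/10) = 23269.6
(1.4/3.1) * 10^(91.9/10) = 6.99466e+08
Sum = 9.33321e+08 + 23269.6 + 6.99466e+08 = 1.63281e+09
Leq = 10*log10(1.63281e+09) = 92.129 dB


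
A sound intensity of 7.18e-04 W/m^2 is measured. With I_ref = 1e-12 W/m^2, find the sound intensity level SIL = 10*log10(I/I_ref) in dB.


I / I_ref = 7.18e-04 / 1e-12 = 7.18e+08
SIL = 10 * log10(7.18e+08) = 88.561 dB


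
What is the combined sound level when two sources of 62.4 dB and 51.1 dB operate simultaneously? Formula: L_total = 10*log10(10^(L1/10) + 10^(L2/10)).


10^(62.4/10) = 1.7378e+06
10^(51.1/10) = 128825
Sum = 1.7378e+06 + 128825 = 1.86662e+06
L_total = 10*log10(1.86662e+06) = 62.711 dB


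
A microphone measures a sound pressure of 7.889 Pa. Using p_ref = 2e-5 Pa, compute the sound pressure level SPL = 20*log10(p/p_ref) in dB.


p / p_ref = 7.889 / 2e-5 = 394450
SPL = 20 * log10(394450) = 111.92 dB


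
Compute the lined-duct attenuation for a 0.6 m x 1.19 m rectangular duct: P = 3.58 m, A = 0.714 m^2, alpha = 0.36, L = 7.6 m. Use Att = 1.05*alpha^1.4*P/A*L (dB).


alpha^1.4 = 0.36^1.4 = 0.239234
Attenuation rate = 1.05 * alpha^1.4 * P / A
= 1.05 * 0.239234 * 3.58 / 0.714 = 1.2595 dB/m
Total Att = 1.2595 * 7.6 = 9.5722 dB


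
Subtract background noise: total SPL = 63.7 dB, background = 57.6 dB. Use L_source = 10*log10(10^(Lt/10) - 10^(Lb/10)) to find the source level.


10^(63.7/10) = 2.34423e+06
10^(57.6/10) = 575440
Difference = 2.34423e+06 - 575440 = 1.76879e+06
L_source = 10*log10(1.76879e+06) = 62.477 dB


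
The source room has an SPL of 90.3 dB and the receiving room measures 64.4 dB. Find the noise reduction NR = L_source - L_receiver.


NR = L_source - L_receiver (difference between source and receiving room levels)
NR = 90.3 - 64.4 = 25.9 dB


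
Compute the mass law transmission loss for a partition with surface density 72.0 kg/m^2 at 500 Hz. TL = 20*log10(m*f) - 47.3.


m * f = 72.0 * 500 = 36000
20*log10(36000) = 91.1261 dB
TL = 91.1261 - 47.3 = 43.826 dB


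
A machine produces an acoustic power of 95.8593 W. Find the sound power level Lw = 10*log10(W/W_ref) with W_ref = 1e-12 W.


W / W_ref = 95.8593 / 1e-12 = 9.58593e+13
Lw = 10 * log10(9.58593e+13) = 139.82 dB


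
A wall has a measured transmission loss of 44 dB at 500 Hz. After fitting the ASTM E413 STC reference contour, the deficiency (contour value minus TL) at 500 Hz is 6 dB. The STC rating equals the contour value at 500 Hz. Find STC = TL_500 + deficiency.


By ASTM E413, STC = value of the fitted reference contour at 500 Hz.
Contour value at 500 Hz = TL_500 + deficiency = 44 + 6 = 50
STC = 50


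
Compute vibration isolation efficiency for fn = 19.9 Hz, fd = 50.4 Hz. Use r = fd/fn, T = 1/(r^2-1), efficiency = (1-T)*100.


r = 50.4 / 19.9 = 2.53266
r^2 - 1 = 2.53266^2 - 1 = 5.41437
T = 1/5.41437 = 0.184694
Efficiency = (1 - 0.184694)*100 = 81.531 %


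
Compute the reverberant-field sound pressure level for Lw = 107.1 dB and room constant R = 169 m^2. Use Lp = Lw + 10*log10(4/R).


4/R = 4/169 = 0.0236686
Lp = 107.1 + 10*log10(0.0236686) = 90.842 dB


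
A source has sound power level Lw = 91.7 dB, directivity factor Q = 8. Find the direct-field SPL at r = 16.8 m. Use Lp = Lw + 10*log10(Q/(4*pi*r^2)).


4*pi*r^2 = 4*pi*16.8^2 = 3546.73 m^2
Q / (4*pi*r^2) = 8 / 3546.73 = 0.0022556
Lp = 91.7 + 10*log10(0.0022556) = 65.233 dB


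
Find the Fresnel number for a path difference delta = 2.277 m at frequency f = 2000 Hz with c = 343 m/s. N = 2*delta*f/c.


N = 2*delta*f/c = 2*delta/lambda, where lambda = c/f
lambda = 343 / 2000 = 0.1715 m
N = 2 * 2.277 / 0.1715 = 26.554


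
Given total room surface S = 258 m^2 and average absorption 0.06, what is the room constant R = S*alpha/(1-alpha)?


R = 258 * 0.06 / (1 - 0.06) = 16.468 m^2


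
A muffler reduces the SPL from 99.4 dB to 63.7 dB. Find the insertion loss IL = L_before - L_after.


Insertion loss = SPL without muffler - SPL with muffler
IL = 99.4 - 63.7 = 35.7 dB


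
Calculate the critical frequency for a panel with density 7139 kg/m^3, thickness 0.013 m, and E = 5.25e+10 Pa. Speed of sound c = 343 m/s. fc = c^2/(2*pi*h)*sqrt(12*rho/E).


12*rho/E = 12*7139/5.25e+10 = 1.63177e-06
sqrt(12*rho/E) = sqrt(1.63177e-06) = 0.00127741
c^2/(2*pi*h) = 343^2/(2*pi*0.013) = 1.44034e+06
fc = 1.44034e+06 * 0.00127741 = 1839.9 Hz


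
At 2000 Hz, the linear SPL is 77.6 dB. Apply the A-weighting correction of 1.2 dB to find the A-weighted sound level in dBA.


A-weighting table: 2000 Hz -> 1.2 dB correction
SPL_A = SPL + correction = 77.6 + (1.2) = 78.8 dBA


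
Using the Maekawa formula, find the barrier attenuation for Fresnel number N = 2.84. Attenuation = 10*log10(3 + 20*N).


3 + 20*N = 3 + 20*2.84 = 59.8
Att = 10*log10(59.8) = 17.767 dB


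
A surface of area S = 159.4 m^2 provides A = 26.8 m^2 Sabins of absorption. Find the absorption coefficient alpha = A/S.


Absorption coefficient = absorbed power / incident power
alpha = A / S = 26.8 / 159.4 = 0.16813


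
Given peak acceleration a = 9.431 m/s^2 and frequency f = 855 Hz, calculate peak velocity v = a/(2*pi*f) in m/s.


omega = 2*pi*f = 2*pi*855 = 5372.12 rad/s
v = a / omega = 9.431 / 5372.12 = 0.0017555 m/s


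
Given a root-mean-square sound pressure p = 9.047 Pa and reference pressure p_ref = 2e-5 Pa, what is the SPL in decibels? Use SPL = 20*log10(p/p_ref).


p / p_ref = 9.047 / 2e-5 = 452350
SPL = 20 * log10(452350) = 113.11 dB


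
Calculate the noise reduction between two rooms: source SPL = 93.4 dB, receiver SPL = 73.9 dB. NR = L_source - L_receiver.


NR = L_source - L_receiver (difference between source and receiving room levels)
NR = 93.4 - 73.9 = 19.5 dB


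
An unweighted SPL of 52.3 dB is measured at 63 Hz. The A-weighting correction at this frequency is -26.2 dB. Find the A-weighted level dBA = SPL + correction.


A-weighting table: 63 Hz -> -26.2 dB correction
SPL_A = SPL + correction = 52.3 + (-26.2) = 26.1 dBA


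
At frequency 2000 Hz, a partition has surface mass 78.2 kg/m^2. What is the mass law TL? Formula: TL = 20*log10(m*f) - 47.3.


m * f = 78.2 * 2000 = 156400
20*log10(156400) = 103.885 dB
TL = 103.885 - 47.3 = 56.585 dB


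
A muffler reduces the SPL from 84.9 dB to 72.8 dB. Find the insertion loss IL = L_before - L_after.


Insertion loss = SPL without muffler - SPL with muffler
IL = 84.9 - 72.8 = 12.1 dB


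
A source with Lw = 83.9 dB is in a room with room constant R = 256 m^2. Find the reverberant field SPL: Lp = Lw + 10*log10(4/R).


4/R = 4/256 = 0.015625
Lp = 83.9 + 10*log10(0.015625) = 65.838 dB


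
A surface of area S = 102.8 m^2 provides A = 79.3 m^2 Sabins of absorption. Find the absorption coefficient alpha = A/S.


Absorption coefficient = absorbed power / incident power
alpha = A / S = 79.3 / 102.8 = 0.7714


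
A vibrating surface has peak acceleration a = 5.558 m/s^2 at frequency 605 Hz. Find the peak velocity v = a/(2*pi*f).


omega = 2*pi*f = 2*pi*605 = 3801.33 rad/s
v = a / omega = 5.558 / 3801.33 = 0.0014621 m/s


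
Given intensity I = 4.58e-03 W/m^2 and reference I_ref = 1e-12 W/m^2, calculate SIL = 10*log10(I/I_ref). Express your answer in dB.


I / I_ref = 4.58e-03 / 1e-12 = 4.58e+09
SIL = 10 * log10(4.58e+09) = 96.609 dB


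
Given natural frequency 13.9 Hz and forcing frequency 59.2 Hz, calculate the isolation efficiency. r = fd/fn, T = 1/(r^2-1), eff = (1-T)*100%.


r = 59.2 / 13.9 = 4.25899
r^2 - 1 = 4.25899^2 - 1 = 17.139
T = 1/17.139 = 0.0583465
Efficiency = (1 - 0.0583465)*100 = 94.165 %


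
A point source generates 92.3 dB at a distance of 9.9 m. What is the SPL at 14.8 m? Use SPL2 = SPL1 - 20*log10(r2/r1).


r2/r1 = 14.8/9.9 = 1.49495
Correction = 20*log10(1.49495) = 3.49253 dB
SPL2 = 92.3 - 3.49253 = 88.807 dB


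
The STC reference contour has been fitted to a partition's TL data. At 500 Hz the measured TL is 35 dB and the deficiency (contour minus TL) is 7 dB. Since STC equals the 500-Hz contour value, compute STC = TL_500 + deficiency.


By ASTM E413, STC = value of the fitted reference contour at 500 Hz.
Contour value at 500 Hz = TL_500 + deficiency = 35 + 7 = 42
STC = 42


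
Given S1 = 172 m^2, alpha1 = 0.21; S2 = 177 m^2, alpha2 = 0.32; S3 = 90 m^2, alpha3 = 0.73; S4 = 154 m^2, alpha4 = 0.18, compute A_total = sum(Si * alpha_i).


172 * 0.21 = 36.12
177 * 0.32 = 56.64
90 * 0.73 = 65.7
154 * 0.18 = 27.72
A_total = 36.12 + 56.64 + 65.7 + 27.72 = 186.18 m^2


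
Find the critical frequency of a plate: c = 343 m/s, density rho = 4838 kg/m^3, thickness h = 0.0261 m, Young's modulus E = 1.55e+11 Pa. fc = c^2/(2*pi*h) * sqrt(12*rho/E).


12*rho/E = 12*4838/1.55e+11 = 3.74555e-07
sqrt(12*rho/E) = sqrt(3.74555e-07) = 0.000612009
c^2/(2*pi*h) = 343^2/(2*pi*0.0261) = 717411
fc = 717411 * 0.000612009 = 439.06 Hz


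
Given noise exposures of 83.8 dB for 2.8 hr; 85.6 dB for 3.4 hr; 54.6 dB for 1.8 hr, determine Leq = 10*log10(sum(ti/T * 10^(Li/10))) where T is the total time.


T_total = 2.8 + 3.4 + 1.8 = 8.0 hr
(2.8/8.0) * 10^(83.8/10) = 8.39592e+07
(3.4/8.0) * 10^(85.6/10) = 1.54308e+08
(1.8/8.0) * 10^(54.6/10) = 64890.7
Sum = 8.39592e+07 + 1.54308e+08 + 64890.7 = 2.38332e+08
Leq = 10*log10(2.38332e+08) = 83.772 dB


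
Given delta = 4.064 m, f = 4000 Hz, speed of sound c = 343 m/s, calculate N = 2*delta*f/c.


N = 2*delta*f/c = 2*delta/lambda, where lambda = c/f
lambda = 343 / 4000 = 0.08575 m
N = 2 * 4.064 / 0.08575 = 94.787


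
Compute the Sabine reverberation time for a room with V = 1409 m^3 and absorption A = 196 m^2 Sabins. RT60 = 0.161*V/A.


RT60 = 0.161 * 1409 / 196 = 1.1574 s


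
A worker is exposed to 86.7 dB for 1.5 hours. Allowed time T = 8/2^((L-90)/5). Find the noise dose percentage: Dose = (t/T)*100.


T_allowed = 8 / 2^((86.7 - 90)/5) = 12.6407 hr
Dose = 1.5 / 12.6407 * 100 = 11.866 %


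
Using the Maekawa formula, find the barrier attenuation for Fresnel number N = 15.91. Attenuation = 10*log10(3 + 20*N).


3 + 20*N = 3 + 20*15.91 = 321.2
Att = 10*log10(321.2) = 25.068 dB


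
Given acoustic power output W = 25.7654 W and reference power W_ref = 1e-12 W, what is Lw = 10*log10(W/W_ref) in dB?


W / W_ref = 25.7654 / 1e-12 = 2.57654e+13
Lw = 10 * log10(2.57654e+13) = 134.11 dB


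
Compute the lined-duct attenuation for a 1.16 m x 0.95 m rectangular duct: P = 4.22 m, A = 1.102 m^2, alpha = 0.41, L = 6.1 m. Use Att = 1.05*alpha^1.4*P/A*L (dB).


alpha^1.4 = 0.41^1.4 = 0.28701
Attenuation rate = 1.05 * alpha^1.4 * P / A
= 1.05 * 0.28701 * 4.22 / 1.102 = 1.15403 dB/m
Total Att = 1.15403 * 6.1 = 7.0396 dB


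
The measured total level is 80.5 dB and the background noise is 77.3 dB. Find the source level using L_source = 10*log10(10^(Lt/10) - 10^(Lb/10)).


10^(80.5/10) = 1.12202e+08
10^(77.3/10) = 5.37032e+07
Difference = 1.12202e+08 - 5.37032e+07 = 5.84988e+07
L_source = 10*log10(5.84988e+07) = 77.671 dB


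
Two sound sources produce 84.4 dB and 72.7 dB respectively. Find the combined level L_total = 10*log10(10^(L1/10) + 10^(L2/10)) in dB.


10^(84.4/10) = 2.75423e+08
10^(72.7/10) = 1.86209e+07
Sum = 2.75423e+08 + 1.86209e+07 = 2.94044e+08
L_total = 10*log10(2.94044e+08) = 84.684 dB


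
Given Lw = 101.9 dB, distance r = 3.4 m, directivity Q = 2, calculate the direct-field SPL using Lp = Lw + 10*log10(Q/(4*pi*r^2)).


4*pi*r^2 = 4*pi*3.4^2 = 145.267 m^2
Q / (4*pi*r^2) = 2 / 145.267 = 0.0137678
Lp = 101.9 + 10*log10(0.0137678) = 83.289 dB


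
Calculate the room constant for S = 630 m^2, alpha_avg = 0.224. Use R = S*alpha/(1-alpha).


R = 630 * 0.224 / (1 - 0.224) = 181.86 m^2


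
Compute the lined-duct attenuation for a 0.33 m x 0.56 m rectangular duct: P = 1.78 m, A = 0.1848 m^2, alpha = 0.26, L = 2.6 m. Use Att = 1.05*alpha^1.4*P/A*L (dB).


alpha^1.4 = 0.26^1.4 = 0.151692
Attenuation rate = 1.05 * alpha^1.4 * P / A
= 1.05 * 0.151692 * 1.78 / 0.1848 = 1.53416 dB/m
Total Att = 1.53416 * 2.6 = 3.9888 dB


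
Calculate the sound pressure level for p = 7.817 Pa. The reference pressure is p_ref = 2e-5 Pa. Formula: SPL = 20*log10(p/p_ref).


p / p_ref = 7.817 / 2e-5 = 390850
SPL = 20 * log10(390850) = 111.84 dB


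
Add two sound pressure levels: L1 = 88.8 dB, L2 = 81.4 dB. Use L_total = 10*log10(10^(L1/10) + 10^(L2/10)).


10^(88.8/10) = 7.58578e+08
10^(81.4/10) = 1.38038e+08
Sum = 7.58578e+08 + 1.38038e+08 = 8.96616e+08
L_total = 10*log10(8.96616e+08) = 89.526 dB


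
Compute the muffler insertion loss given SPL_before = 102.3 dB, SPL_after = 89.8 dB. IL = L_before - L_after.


Insertion loss = SPL without muffler - SPL with muffler
IL = 102.3 - 89.8 = 12.5 dB


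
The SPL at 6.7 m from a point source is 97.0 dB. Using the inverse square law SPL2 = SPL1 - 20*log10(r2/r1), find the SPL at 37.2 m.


r2/r1 = 37.2/6.7 = 5.55224
Correction = 20*log10(5.55224) = 14.8894 dB
SPL2 = 97.0 - 14.8894 = 82.111 dB


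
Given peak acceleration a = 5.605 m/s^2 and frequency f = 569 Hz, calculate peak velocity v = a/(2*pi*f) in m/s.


omega = 2*pi*f = 2*pi*569 = 3575.13 rad/s
v = a / omega = 5.605 / 3575.13 = 0.0015678 m/s


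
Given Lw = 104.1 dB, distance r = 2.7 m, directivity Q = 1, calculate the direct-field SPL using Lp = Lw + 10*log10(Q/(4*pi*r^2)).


4*pi*r^2 = 4*pi*2.7^2 = 91.6088 m^2
Q / (4*pi*r^2) = 1 / 91.6088 = 0.010916
Lp = 104.1 + 10*log10(0.010916) = 84.481 dB


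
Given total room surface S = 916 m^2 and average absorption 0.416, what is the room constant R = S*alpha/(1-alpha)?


R = 916 * 0.416 / (1 - 0.416) = 652.49 m^2


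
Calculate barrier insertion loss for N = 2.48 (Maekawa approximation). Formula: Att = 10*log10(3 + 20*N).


3 + 20*N = 3 + 20*2.48 = 52.6
Att = 10*log10(52.6) = 17.21 dB


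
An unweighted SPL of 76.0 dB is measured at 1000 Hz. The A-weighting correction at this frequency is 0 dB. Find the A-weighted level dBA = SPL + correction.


A-weighting table: 1000 Hz -> 0 dB correction
SPL_A = SPL + correction = 76.0 + (0) = 76 dBA


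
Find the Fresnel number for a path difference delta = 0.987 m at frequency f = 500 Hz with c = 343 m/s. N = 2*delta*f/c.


N = 2*delta*f/c = 2*delta/lambda, where lambda = c/f
lambda = 343 / 500 = 0.686 m
N = 2 * 0.987 / 0.686 = 2.8776


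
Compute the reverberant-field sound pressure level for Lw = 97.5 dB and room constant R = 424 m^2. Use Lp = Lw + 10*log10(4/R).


4/R = 4/424 = 0.00943396
Lp = 97.5 + 10*log10(0.00943396) = 77.247 dB


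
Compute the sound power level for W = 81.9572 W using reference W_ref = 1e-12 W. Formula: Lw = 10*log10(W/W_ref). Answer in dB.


W / W_ref = 81.9572 / 1e-12 = 8.19572e+13
Lw = 10 * log10(8.19572e+13) = 139.14 dB


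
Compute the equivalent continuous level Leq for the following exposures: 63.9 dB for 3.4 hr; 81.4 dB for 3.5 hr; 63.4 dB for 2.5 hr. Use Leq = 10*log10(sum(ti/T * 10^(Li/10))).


T_total = 3.4 + 3.5 + 2.5 = 9.4 hr
(3.4/9.4) * 10^(63.9/10) = 887873
(3.5/9.4) * 10^(81.4/10) = 5.13973e+07
(2.5/9.4) * 10^(63.4/10) = 581851
Sum = 887873 + 5.13973e+07 + 581851 = 5.2867e+07
Leq = 10*log10(5.2867e+07) = 77.232 dB


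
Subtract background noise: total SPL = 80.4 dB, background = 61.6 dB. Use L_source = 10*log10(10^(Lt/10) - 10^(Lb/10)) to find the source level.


10^(80.4/10) = 1.09648e+08
10^(61.6/10) = 1.44544e+06
Difference = 1.09648e+08 - 1.44544e+06 = 1.08203e+08
L_source = 10*log10(1.08203e+08) = 80.342 dB


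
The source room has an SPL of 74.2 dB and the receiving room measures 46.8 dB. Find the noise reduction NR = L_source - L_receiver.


NR = L_source - L_receiver (difference between source and receiving room levels)
NR = 74.2 - 46.8 = 27.4 dB


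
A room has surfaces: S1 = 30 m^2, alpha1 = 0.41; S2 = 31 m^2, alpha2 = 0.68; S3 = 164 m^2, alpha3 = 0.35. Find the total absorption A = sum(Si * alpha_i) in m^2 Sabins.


30 * 0.41 = 12.3
31 * 0.68 = 21.08
164 * 0.35 = 57.4
A_total = 12.3 + 21.08 + 57.4 = 90.78 m^2


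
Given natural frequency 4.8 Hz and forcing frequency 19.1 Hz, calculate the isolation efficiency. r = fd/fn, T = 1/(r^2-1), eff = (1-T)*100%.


r = 19.1 / 4.8 = 3.97917
r^2 - 1 = 3.97917^2 - 1 = 14.8338
T = 1/14.8338 = 0.0674136
Efficiency = (1 - 0.0674136)*100 = 93.259 %


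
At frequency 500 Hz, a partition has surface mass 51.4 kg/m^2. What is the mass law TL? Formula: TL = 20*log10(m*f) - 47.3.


m * f = 51.4 * 500 = 25700
20*log10(25700) = 88.1987 dB
TL = 88.1987 - 47.3 = 40.899 dB


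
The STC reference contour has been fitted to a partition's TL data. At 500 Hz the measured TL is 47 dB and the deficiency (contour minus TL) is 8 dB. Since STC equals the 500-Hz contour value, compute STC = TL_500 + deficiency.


By ASTM E413, STC = value of the fitted reference contour at 500 Hz.
Contour value at 500 Hz = TL_500 + deficiency = 47 + 8 = 55
STC = 55


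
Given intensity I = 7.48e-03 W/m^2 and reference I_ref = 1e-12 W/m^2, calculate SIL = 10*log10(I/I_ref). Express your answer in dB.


I / I_ref = 7.48e-03 / 1e-12 = 7.48e+09
SIL = 10 * log10(7.48e+09) = 98.739 dB


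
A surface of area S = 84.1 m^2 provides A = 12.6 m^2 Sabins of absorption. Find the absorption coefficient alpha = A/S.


Absorption coefficient = absorbed power / incident power
alpha = A / S = 12.6 / 84.1 = 0.14982


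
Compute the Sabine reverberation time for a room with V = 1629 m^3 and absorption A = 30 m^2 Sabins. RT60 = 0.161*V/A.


RT60 = 0.161 * 1629 / 30 = 8.7423 s


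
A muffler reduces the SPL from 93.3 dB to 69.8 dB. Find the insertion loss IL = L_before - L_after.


Insertion loss = SPL without muffler - SPL with muffler
IL = 93.3 - 69.8 = 23.5 dB


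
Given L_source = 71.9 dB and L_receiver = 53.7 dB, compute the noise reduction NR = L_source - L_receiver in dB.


NR = L_source - L_receiver (difference between source and receiving room levels)
NR = 71.9 - 53.7 = 18.2 dB


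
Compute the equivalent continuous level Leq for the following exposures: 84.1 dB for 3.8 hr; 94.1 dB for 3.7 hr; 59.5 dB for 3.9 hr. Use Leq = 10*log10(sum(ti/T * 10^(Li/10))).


T_total = 3.8 + 3.7 + 3.9 = 11.4 hr
(3.8/11.4) * 10^(84.1/10) = 8.56799e+07
(3.7/11.4) * 10^(94.1/10) = 8.34251e+08
(3.9/11.4) * 10^(59.5/10) = 304902
Sum = 8.56799e+07 + 8.34251e+08 + 304902 = 9.20236e+08
Leq = 10*log10(9.20236e+08) = 89.639 dB


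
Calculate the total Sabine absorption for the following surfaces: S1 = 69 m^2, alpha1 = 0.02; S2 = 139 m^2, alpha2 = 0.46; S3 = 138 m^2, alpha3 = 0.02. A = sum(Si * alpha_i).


69 * 0.02 = 1.38
139 * 0.46 = 63.94
138 * 0.02 = 2.76
A_total = 1.38 + 63.94 + 2.76 = 68.08 m^2


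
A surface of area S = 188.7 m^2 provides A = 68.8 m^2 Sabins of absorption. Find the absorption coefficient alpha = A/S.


Absorption coefficient = absorbed power / incident power
alpha = A / S = 68.8 / 188.7 = 0.3646


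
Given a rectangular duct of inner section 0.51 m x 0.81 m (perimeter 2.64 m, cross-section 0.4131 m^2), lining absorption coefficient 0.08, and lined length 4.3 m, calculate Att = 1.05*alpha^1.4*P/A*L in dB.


alpha^1.4 = 0.08^1.4 = 0.029129
Attenuation rate = 1.05 * alpha^1.4 * P / A
= 1.05 * 0.029129 * 2.64 / 0.4131 = 0.195463 dB/m
Total Att = 0.195463 * 4.3 = 0.84049 dB


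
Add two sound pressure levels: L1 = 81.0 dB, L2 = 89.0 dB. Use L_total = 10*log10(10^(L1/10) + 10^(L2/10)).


10^(81.0/10) = 1.25893e+08
10^(89.0/10) = 7.94328e+08
Sum = 1.25893e+08 + 7.94328e+08 = 9.20221e+08
L_total = 10*log10(9.20221e+08) = 89.639 dB


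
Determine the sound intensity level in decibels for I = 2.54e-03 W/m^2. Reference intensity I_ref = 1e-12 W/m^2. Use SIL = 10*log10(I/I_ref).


I / I_ref = 2.54e-03 / 1e-12 = 2.54e+09
SIL = 10 * log10(2.54e+09) = 94.048 dB


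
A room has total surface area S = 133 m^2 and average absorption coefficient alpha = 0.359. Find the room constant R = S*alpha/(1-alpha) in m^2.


R = 133 * 0.359 / (1 - 0.359) = 74.488 m^2


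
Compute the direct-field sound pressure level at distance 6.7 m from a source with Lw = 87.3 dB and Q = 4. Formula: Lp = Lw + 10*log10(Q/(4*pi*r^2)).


4*pi*r^2 = 4*pi*6.7^2 = 564.104 m^2
Q / (4*pi*r^2) = 4 / 564.104 = 0.00709089
Lp = 87.3 + 10*log10(0.00709089) = 65.807 dB


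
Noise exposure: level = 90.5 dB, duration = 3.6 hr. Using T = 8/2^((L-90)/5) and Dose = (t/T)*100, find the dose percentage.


T_allowed = 8 / 2^((90.5 - 90)/5) = 7.46426 hr
Dose = 3.6 / 7.46426 * 100 = 48.23 %


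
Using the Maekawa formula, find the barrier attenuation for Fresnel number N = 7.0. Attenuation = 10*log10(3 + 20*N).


3 + 20*N = 3 + 20*7.0 = 143
Att = 10*log10(143) = 21.553 dB
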